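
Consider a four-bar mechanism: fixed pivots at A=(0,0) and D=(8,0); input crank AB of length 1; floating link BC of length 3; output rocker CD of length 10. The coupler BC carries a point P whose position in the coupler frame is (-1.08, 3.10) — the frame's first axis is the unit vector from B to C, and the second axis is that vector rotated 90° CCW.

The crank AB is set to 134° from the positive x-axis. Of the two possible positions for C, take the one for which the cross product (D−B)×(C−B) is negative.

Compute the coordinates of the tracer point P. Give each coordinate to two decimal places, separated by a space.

A=(0,0), D=(8.00,0)
B = A + 1.00·(cos134°, sin134°) = (-0.6947, 0.7193)
|BD| = 8.7244
circle(B,3.00) ∩ circle(D,10.00): a=-0.8531, h=2.8761
  candidates: C₊=(-1.3077,3.6560) cross=25.093; C₋=(-1.7820,-2.0767) cross=-25.093
  mode - wants cross < 0 → take C=(-1.7820,-2.0767) (cross=-25.093)
ex = (C−B)/|BC| = (-0.3624,-0.9320); ey = (0.9320,-0.3624)
P = B + -1.08·ex + 3.10·ey = (2.5860,0.6023)

2.59 0.60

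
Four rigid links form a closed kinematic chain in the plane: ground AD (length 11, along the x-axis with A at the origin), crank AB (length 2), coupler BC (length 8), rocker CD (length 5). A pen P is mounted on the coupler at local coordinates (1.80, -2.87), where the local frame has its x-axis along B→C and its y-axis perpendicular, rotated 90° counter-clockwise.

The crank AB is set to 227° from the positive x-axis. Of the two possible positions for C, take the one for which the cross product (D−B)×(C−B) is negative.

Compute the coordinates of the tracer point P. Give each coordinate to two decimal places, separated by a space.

0.11 -4.51

A=(0,0), D=(11.00,0)
B = A + 2.00·(cos227°, sin227°) = (-1.3640, -1.4627)
|BD| = 12.4502
circle(B,8.00) ∩ circle(D,5.00): a=7.7913, h=1.8152
  candidates: C₊=(6.1601,1.2553) cross=22.600; C₋=(6.5866,-2.3500) cross=-22.600
  mode - wants cross < 0 → take C=(6.5866,-2.3500) (cross=-22.600)
ex = (C−B)/|BC| = (0.9938,-0.1109); ey = (0.1109,0.9938)
P = B + 1.80·ex + -2.87·ey = (0.1066,-4.5146)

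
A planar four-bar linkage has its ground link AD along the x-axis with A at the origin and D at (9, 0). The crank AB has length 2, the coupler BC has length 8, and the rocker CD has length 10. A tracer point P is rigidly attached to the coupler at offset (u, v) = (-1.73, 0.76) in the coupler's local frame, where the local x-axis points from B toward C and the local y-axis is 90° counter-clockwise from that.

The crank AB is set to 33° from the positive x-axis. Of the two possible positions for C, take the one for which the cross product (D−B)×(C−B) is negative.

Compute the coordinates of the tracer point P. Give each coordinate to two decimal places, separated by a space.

A=(0,0), D=(9.00,0)
B = A + 2.00·(cos33°, sin33°) = (1.6773, 1.0893)
|BD| = 7.4032
circle(B,8.00) ∩ circle(D,10.00): a=1.2702, h=7.8985
  candidates: C₊=(4.0959,8.7149) cross=58.475; C₋=(1.7716,-6.9102) cross=-58.475
  mode - wants cross < 0 → take C=(1.7716,-6.9102) (cross=-58.475)
ex = (C−B)/|BC| = (0.0118,-0.9999); ey = (0.9999,0.0118)
P = B + -1.73·ex + 0.76·ey = (2.4169,2.8281)

2.42 2.83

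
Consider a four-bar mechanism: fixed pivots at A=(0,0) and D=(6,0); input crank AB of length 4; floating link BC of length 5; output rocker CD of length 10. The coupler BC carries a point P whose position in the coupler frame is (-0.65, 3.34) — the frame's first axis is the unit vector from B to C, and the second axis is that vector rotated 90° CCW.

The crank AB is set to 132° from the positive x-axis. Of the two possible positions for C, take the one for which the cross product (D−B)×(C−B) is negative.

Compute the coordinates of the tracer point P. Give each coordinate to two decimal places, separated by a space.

0.72 2.84

A=(0,0), D=(6.00,0)
B = A + 4.00·(cos132°, sin132°) = (-2.6765, 2.9726)
|BD| = 9.1716
circle(B,5.00) ∩ circle(D,10.00): a=0.4971, h=4.9752
  candidates: C₊=(-0.5938,7.5181) cross=45.631; C₋=(-3.8188,-1.8952) cross=-45.631
  mode - wants cross < 0 → take C=(-3.8188,-1.8952) (cross=-45.631)
ex = (C−B)/|BC| = (-0.2284,-0.9736); ey = (0.9736,-0.2284)
P = B + -0.65·ex + 3.34·ey = (0.7236,2.8424)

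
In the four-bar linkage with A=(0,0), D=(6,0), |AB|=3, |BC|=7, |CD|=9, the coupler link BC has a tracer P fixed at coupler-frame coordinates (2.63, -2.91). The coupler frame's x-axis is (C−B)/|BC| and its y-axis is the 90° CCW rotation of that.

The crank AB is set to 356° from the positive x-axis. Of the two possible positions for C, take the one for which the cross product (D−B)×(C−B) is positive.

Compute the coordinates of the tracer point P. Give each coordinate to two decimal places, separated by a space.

3.74 3.64

A=(0,0), D=(6.00,0)
B = A + 3.00·(cos356°, sin356°) = (2.9927, -0.2093)
|BD| = 3.0146
circle(B,7.00) ∩ circle(D,9.00): a=-3.8002, h=5.8786
  candidates: C₊=(-1.2065,5.3914) cross=17.722; C₋=(-0.3903,-6.3375) cross=-17.722
  mode + wants cross > 0 → take C=(-1.2065,5.3914) (cross=17.722)
ex = (C−B)/|BC| = (-0.5999,0.8001); ey = (-0.8001,-0.5999)
P = B + 2.63·ex + -2.91·ey = (3.7433,3.6406)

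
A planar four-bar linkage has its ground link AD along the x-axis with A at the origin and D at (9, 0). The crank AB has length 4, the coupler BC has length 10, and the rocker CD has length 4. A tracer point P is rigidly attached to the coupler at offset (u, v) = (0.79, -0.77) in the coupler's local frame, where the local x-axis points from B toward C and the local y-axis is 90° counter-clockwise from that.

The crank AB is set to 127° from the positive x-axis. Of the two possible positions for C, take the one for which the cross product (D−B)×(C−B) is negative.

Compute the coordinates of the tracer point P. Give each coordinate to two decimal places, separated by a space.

-2.19 2.11

A=(0,0), D=(9.00,0)
B = A + 4.00·(cos127°, sin127°) = (-2.4073, 3.1945)
|BD| = 11.8461
circle(B,10.00) ∩ circle(D,4.00): a=9.4685, h=3.2167
  candidates: C₊=(7.5779,3.7387) cross=38.105; C₋=(5.8430,-2.4563) cross=-38.105
  mode - wants cross < 0 → take C=(5.8430,-2.4563) (cross=-38.105)
ex = (C−B)/|BC| = (0.8250,-0.5651); ey = (0.5651,0.8250)
P = B + 0.79·ex + -0.77·ey = (-2.1906,2.1128)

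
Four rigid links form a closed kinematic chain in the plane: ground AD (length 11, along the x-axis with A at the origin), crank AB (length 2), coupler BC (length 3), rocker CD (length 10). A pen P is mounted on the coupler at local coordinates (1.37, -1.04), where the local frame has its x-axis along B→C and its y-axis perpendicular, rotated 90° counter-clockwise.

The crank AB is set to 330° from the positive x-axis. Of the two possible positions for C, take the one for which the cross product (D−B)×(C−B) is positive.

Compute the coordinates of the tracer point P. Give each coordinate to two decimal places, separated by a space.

2.51 0.53

A=(0,0), D=(11.00,0)
B = A + 2.00·(cos330°, sin330°) = (1.7321, -1.0000)
|BD| = 9.3217
circle(B,3.00) ∩ circle(D,10.00): a=-0.2202, h=2.9919
  candidates: C₊=(1.1922,1.9510) cross=27.890; C₋=(1.8341,-3.9983) cross=-27.890
  mode + wants cross > 0 → take C=(1.1922,1.9510) (cross=27.890)
ex = (C−B)/|BC| = (-0.1800,0.9837); ey = (-0.9837,-0.1800)
P = B + 1.37·ex + -1.04·ey = (2.5085,0.5348)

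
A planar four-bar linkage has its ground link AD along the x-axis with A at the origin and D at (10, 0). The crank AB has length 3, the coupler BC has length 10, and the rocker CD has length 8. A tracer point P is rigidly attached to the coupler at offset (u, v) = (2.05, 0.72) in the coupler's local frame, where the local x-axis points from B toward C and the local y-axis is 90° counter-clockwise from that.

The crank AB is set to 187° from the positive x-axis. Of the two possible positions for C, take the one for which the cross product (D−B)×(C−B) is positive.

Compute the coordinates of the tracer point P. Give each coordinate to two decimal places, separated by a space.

A=(0,0), D=(10.00,0)
B = A + 3.00·(cos187°, sin187°) = (-2.9776, -0.3656)
|BD| = 12.9828
circle(B,10.00) ∩ circle(D,8.00): a=7.8778, h=6.1595
  candidates: C₊=(4.7236,6.0133) cross=79.968; C₋=(5.0705,-6.3008) cross=-79.968
  mode + wants cross > 0 → take C=(4.7236,6.0133) (cross=79.968)
ex = (C−B)/|BC| = (0.7701,0.6379); ey = (-0.6379,0.7701)
P = B + 2.05·ex + 0.72·ey = (-1.8582,1.4966)

-1.86 1.50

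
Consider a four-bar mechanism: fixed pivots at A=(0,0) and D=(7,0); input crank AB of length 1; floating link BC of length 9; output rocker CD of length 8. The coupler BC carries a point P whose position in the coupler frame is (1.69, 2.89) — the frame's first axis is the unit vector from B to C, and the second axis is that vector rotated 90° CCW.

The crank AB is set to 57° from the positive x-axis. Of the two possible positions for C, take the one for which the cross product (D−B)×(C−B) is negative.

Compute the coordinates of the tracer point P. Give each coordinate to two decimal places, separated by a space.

A=(0,0), D=(7.00,0)
B = A + 1.00·(cos57°, sin57°) = (0.5446, 0.8387)
|BD| = 6.5096
circle(B,9.00) ∩ circle(D,8.00): a=4.5606, h=7.7589
  candidates: C₊=(6.0668,7.9454) cross=50.508; C₋=(4.0676,-7.4432) cross=-50.508
  mode - wants cross < 0 → take C=(4.0676,-7.4432) (cross=-50.508)
ex = (C−B)/|BC| = (0.3914,-0.9202); ey = (0.9202,0.3914)
P = B + 1.69·ex + 2.89·ey = (3.8656,0.4148)

3.87 0.41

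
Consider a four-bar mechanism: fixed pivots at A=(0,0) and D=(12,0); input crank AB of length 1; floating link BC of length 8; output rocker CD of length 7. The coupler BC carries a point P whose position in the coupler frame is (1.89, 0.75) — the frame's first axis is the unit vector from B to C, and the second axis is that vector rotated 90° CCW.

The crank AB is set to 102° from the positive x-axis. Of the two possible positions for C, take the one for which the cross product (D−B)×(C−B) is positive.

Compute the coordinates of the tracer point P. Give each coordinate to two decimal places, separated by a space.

A=(0,0), D=(12.00,0)
B = A + 1.00·(cos102°, sin102°) = (-0.2079, 0.9781)
|BD| = 12.2470
circle(B,8.00) ∩ circle(D,7.00): a=6.7359, h=4.3160
  candidates: C₊=(6.8512,4.7423) cross=52.858; C₋=(6.1618,-3.8620) cross=-52.858
  mode + wants cross > 0 → take C=(6.8512,4.7423) (cross=52.858)
ex = (C−B)/|BC| = (0.8824,0.4705); ey = (-0.4705,0.8824)
P = B + 1.89·ex + 0.75·ey = (1.1069,2.5292)

1.11 2.53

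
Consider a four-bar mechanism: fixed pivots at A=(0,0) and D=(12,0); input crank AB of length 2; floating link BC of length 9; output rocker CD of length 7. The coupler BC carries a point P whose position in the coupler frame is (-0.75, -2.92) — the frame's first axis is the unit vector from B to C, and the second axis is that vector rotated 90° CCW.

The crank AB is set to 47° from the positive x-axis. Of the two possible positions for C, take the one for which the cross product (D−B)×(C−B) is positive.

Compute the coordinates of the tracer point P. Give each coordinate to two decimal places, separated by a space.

A=(0,0), D=(12.00,0)
B = A + 2.00·(cos47°, sin47°) = (1.3640, 1.4627)
|BD| = 10.7361
circle(B,9.00) ∩ circle(D,7.00): a=6.8584, h=5.8278
  candidates: C₊=(8.9524,6.3018) cross=62.568; C₋=(7.3644,-5.2451) cross=-62.568
  mode + wants cross > 0 → take C=(8.9524,6.3018) (cross=62.568)
ex = (C−B)/|BC| = (0.8432,0.5377); ey = (-0.5377,0.8432)
P = B + -0.75·ex + -2.92·ey = (2.3016,-1.4026)

2.30 -1.40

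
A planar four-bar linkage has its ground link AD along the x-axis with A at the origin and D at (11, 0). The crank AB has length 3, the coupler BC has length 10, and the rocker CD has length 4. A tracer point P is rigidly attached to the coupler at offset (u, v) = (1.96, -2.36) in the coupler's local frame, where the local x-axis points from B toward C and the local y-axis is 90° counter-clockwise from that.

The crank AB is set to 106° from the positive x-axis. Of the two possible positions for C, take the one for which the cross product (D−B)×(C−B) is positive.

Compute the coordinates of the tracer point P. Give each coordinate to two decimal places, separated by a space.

1.29 0.66

A=(0,0), D=(11.00,0)
B = A + 3.00·(cos106°, sin106°) = (-0.8269, 2.8838)
|BD| = 12.1734
circle(B,10.00) ∩ circle(D,4.00): a=9.5368, h=3.0081
  candidates: C₊=(9.1511,3.5470) cross=36.619; C₋=(7.7259,-2.2979) cross=-36.619
  mode + wants cross > 0 → take C=(9.1511,3.5470) (cross=36.619)
ex = (C−B)/|BC| = (0.9978,0.0663); ey = (-0.0663,0.9978)
P = B + 1.96·ex + -2.36·ey = (1.2853,0.6590)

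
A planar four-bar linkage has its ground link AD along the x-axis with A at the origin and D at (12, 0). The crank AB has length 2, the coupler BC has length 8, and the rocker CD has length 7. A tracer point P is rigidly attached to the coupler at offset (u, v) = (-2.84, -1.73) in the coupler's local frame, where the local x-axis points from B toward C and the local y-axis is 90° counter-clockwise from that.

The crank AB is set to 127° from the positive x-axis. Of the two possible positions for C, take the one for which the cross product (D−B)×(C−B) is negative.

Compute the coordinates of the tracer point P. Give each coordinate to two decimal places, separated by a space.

A=(0,0), D=(12.00,0)
B = A + 2.00·(cos127°, sin127°) = (-1.2036, 1.5973)
|BD| = 13.2999
circle(B,8.00) ∩ circle(D,7.00): a=7.2139, h=3.4584
  candidates: C₊=(6.3734,4.1642) cross=45.996; C₋=(5.5427,-2.7024) cross=-45.996
  mode - wants cross < 0 → take C=(5.5427,-2.7024) (cross=-45.996)
ex = (C−B)/|BC| = (0.8433,-0.5375); ey = (0.5375,0.8433)
P = B + -2.84·ex + -1.73·ey = (-4.5284,1.6648)

-4.53 1.66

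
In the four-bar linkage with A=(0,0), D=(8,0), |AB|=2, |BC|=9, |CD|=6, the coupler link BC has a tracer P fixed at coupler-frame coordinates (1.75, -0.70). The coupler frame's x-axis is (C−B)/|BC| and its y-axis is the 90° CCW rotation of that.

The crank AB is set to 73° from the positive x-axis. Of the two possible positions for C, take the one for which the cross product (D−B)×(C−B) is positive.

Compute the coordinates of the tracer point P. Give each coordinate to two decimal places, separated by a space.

A=(0,0), D=(8.00,0)
B = A + 2.00·(cos73°, sin73°) = (0.5847, 1.9126)
|BD| = 7.6579
circle(B,9.00) ∩ circle(D,6.00): a=6.7671, h=5.9335
  candidates: C₊=(8.6193,5.9680) cross=45.438; C₋=(5.6555,-5.5230) cross=-45.438
  mode + wants cross > 0 → take C=(8.6193,5.9680) (cross=45.438)
ex = (C−B)/|BC| = (0.8927,0.4506); ey = (-0.4506,0.8927)
P = B + 1.75·ex + -0.70·ey = (2.4624,2.0762)

2.46 2.08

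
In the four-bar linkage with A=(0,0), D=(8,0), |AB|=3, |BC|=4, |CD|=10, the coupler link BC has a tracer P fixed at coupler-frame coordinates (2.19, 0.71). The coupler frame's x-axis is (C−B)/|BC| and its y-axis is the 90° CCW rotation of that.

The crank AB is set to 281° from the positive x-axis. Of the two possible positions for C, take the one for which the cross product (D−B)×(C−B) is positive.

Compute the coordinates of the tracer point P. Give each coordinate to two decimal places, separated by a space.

-1.38 -1.72

A=(0,0), D=(8.00,0)
B = A + 3.00·(cos281°, sin281°) = (0.5724, -2.9449)
|BD| = 7.9901
circle(B,4.00) ∩ circle(D,10.00): a=-1.2615, h=3.7959
  candidates: C₊=(-1.9993,0.1188) cross=30.329; C₋=(0.7988,-6.9385) cross=-30.329
  mode + wants cross > 0 → take C=(-1.9993,0.1188) (cross=30.329)
ex = (C−B)/|BC| = (-0.6429,0.7659); ey = (-0.7659,-0.6429)
P = B + 2.19·ex + 0.71·ey = (-1.3794,-1.7240)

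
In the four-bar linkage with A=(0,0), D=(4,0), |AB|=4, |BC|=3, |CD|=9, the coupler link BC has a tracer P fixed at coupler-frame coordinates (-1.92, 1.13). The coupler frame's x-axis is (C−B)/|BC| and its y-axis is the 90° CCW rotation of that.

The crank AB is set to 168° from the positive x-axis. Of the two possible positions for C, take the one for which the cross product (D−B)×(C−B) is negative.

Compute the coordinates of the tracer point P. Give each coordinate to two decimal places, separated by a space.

A=(0,0), D=(4.00,0)
B = A + 4.00·(cos168°, sin168°) = (-3.9126, 0.8316)
|BD| = 7.9562
circle(B,3.00) ∩ circle(D,9.00): a=-0.5467, h=2.9498
  candidates: C₊=(-4.1480,3.8224) cross=23.469; C₋=(-4.7646,-2.0448) cross=-23.469
  mode - wants cross < 0 → take C=(-4.7646,-2.0448) (cross=-23.469)
ex = (C−B)/|BC| = (-0.2840,-0.9588); ey = (0.9588,-0.2840)
P = B + -1.92·ex + 1.13·ey = (-2.2838,2.3516)

-2.28 2.35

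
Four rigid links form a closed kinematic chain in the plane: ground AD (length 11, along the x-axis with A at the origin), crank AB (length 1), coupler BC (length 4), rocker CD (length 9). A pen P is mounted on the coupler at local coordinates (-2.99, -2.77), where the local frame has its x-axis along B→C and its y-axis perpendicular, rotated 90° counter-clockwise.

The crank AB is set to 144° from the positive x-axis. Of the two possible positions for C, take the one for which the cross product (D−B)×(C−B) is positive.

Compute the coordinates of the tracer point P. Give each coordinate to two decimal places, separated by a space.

-1.68 -3.39

A=(0,0), D=(11.00,0)
B = A + 1.00·(cos144°, sin144°) = (-0.8090, 0.5878)
|BD| = 11.8236
circle(B,4.00) ∩ circle(D,9.00): a=3.1631, h=2.4484
  candidates: C₊=(2.4719,2.8760) cross=28.950; C₋=(2.2284,-2.0149) cross=-28.950
  mode + wants cross > 0 → take C=(2.4719,2.8760) (cross=28.950)
ex = (C−B)/|BC| = (0.8202,0.5720); ey = (-0.5720,0.8202)
P = B + -2.99·ex + -2.77·ey = (-1.6769,-3.3946)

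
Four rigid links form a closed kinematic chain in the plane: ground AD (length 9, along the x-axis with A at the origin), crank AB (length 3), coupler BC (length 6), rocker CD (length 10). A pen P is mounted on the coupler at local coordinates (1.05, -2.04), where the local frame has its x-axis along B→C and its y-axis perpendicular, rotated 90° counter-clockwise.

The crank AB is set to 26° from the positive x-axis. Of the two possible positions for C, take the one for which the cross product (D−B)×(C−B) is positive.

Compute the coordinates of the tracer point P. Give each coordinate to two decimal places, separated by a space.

A=(0,0), D=(9.00,0)
B = A + 3.00·(cos26°, sin26°) = (2.6964, 1.3151)
|BD| = 6.4393
circle(B,6.00) ∩ circle(D,10.00): a=-1.7498, h=5.7392
  candidates: C₊=(2.1556,7.2907) cross=36.957; C₋=(-0.1886,-3.9457) cross=-36.957
  mode + wants cross > 0 → take C=(2.1556,7.2907) (cross=36.957)
ex = (C−B)/|BC| = (-0.0901,0.9959); ey = (-0.9959,-0.0901)
P = B + 1.05·ex + -2.04·ey = (4.6334,2.5447)

4.63 2.54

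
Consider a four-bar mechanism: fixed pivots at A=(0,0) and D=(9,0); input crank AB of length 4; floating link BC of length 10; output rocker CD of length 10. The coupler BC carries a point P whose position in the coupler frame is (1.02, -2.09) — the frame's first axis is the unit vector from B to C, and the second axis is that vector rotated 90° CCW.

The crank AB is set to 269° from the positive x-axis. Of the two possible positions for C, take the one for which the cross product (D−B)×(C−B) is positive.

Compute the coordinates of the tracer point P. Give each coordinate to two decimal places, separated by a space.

A=(0,0), D=(9.00,0)
B = A + 4.00·(cos269°, sin269°) = (-0.0698, -3.9994)
|BD| = 9.9124
circle(B,10.00) ∩ circle(D,10.00): a=4.9562, h=8.6854
  candidates: C₊=(0.9608,5.9474) cross=86.093; C₋=(7.9694,-9.9468) cross=-86.093
  mode + wants cross > 0 → take C=(0.9608,5.9474) (cross=86.093)
ex = (C−B)/|BC| = (0.1031,0.9947); ey = (-0.9947,0.1031)
P = B + 1.02·ex + -2.09·ey = (2.1142,-3.2002)

2.11 -3.20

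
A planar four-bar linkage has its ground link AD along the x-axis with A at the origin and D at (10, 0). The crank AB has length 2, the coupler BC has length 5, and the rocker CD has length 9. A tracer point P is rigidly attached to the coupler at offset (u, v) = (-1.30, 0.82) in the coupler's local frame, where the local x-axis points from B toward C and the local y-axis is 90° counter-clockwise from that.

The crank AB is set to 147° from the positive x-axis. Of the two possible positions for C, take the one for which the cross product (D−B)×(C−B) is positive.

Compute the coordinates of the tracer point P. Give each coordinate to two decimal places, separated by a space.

-3.20 0.87

A=(0,0), D=(10.00,0)
B = A + 2.00·(cos147°, sin147°) = (-1.6773, 1.0893)
|BD| = 11.7280
circle(B,5.00) ∩ circle(D,9.00): a=3.4766, h=3.5935
  candidates: C₊=(2.1180,4.3444) cross=42.145; C₋=(1.4504,-2.8116) cross=-42.145
  mode + wants cross > 0 → take C=(2.1180,4.3444) (cross=42.145)
ex = (C−B)/|BC| = (0.7591,0.6510); ey = (-0.6510,0.7591)
P = B + -1.30·ex + 0.82·ey = (-3.1980,0.8654)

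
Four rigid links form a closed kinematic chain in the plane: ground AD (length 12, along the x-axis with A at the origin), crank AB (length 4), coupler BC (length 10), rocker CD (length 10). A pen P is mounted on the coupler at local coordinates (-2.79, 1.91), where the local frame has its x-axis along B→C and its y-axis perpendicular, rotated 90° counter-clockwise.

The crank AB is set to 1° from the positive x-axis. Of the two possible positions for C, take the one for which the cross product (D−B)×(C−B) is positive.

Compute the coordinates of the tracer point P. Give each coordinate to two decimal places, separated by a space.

1.12 -1.70

A=(0,0), D=(12.00,0)
B = A + 4.00·(cos1°, sin1°) = (3.9994, 0.0698)
|BD| = 8.0009
circle(B,10.00) ∩ circle(D,10.00): a=4.0005, h=9.1650
  candidates: C₊=(8.0797,9.1995) cross=73.328; C₋=(7.9197,-9.1297) cross=-73.328
  mode + wants cross > 0 → take C=(8.0797,9.1995) (cross=73.328)
ex = (C−B)/|BC| = (0.4080,0.9130); ey = (-0.9130,0.4080)
P = B + -2.79·ex + 1.91·ey = (1.1172,-1.6980)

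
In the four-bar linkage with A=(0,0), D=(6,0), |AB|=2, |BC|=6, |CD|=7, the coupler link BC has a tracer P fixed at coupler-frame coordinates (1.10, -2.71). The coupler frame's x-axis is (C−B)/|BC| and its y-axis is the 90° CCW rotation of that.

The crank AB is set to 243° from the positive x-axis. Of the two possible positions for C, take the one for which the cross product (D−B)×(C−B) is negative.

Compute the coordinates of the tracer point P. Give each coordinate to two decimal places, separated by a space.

-2.24 -4.38

A=(0,0), D=(6.00,0)
B = A + 2.00·(cos243°, sin243°) = (-0.9080, -1.7820)
|BD| = 7.1341
circle(B,6.00) ∩ circle(D,7.00): a=2.6560, h=5.3801
  candidates: C₊=(0.3199,4.0910) cross=38.383; C₋=(3.0077,-6.3282) cross=-38.383
  mode - wants cross < 0 → take C=(3.0077,-6.3282) (cross=-38.383)
ex = (C−B)/|BC| = (0.6526,-0.7577); ey = (0.7577,0.6526)
P = B + 1.10·ex + -2.71·ey = (-2.2435,-4.3840)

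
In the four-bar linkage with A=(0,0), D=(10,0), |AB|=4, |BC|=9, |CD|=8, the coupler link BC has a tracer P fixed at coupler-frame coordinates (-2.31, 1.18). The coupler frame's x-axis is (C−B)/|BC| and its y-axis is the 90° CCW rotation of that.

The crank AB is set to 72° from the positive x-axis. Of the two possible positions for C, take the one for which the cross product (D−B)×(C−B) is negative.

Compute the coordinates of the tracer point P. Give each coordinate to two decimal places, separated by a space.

1.75 6.35

A=(0,0), D=(10.00,0)
B = A + 4.00·(cos72°, sin72°) = (1.2361, 3.8042)
|BD| = 9.5540
circle(B,9.00) ∩ circle(D,8.00): a=5.6667, h=6.9921
  candidates: C₊=(9.2183,7.9617) cross=66.802; C₋=(3.6500,-4.8660) cross=-66.802
  mode - wants cross < 0 → take C=(3.6500,-4.8660) (cross=-66.802)
ex = (C−B)/|BC| = (0.2682,-0.9634); ey = (0.9634,0.2682)
P = B + -2.31·ex + 1.18·ey = (1.7532,6.3461)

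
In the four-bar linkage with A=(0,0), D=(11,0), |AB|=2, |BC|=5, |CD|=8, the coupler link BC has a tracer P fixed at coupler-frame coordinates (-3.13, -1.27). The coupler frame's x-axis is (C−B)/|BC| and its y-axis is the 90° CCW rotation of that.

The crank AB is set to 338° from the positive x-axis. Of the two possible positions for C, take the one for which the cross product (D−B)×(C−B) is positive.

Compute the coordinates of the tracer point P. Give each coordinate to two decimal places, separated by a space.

A=(0,0), D=(11.00,0)
B = A + 2.00·(cos338°, sin338°) = (1.8544, -0.7492)
|BD| = 9.1763
circle(B,5.00) ∩ circle(D,8.00): a=2.4631, h=4.3512
  candidates: C₊=(3.9540,3.7886) cross=39.928; C₋=(4.6645,-4.8848) cross=-39.928
  mode + wants cross > 0 → take C=(3.9540,3.7886) (cross=39.928)
ex = (C−B)/|BC| = (0.4199,0.9076); ey = (-0.9076,0.4199)
P = B + -3.13·ex + -1.27·ey = (1.6926,-4.1232)

1.69 -4.12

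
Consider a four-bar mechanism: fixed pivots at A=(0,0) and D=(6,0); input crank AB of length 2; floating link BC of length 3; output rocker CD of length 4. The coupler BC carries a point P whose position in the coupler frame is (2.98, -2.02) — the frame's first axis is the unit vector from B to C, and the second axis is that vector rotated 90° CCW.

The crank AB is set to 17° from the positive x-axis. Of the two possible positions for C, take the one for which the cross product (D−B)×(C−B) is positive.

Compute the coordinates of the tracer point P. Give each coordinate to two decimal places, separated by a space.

A=(0,0), D=(6.00,0)
B = A + 2.00·(cos17°, sin17°) = (1.9126, 0.5847)
|BD| = 4.1290
circle(B,3.00) ∩ circle(D,4.00): a=1.2168, h=2.7421
  candidates: C₊=(3.5055,3.1269) cross=11.322; C₋=(2.7288,-2.3021) cross=-11.322
  mode + wants cross > 0 → take C=(3.5055,3.1269) (cross=11.322)
ex = (C−B)/|BC| = (0.5310,0.8474); ey = (-0.8474,0.5310)
P = B + 2.98·ex + -2.02·ey = (5.2066,2.0374)

5.21 2.04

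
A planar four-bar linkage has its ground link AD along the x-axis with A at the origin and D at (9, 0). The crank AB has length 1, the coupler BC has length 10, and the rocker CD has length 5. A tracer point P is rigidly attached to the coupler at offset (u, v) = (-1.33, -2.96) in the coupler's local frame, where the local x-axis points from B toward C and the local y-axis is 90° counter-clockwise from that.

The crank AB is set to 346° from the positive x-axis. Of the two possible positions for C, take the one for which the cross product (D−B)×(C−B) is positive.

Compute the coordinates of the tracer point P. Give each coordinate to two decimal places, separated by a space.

A=(0,0), D=(9.00,0)
B = A + 1.00·(cos346°, sin346°) = (0.9703, -0.2419)
|BD| = 8.0333
circle(B,10.00) ∩ circle(D,5.00): a=8.6847, h=4.9574
  candidates: C₊=(9.5018,4.9748) cross=39.824; C₋=(9.8004,-4.9355) cross=-39.824
  mode + wants cross > 0 → take C=(9.5018,4.9748) (cross=39.824)
ex = (C−B)/|BC| = (0.8531,0.5217); ey = (-0.5217,0.8531)
P = B + -1.33·ex + -2.96·ey = (1.3797,-3.4611)

1.38 -3.46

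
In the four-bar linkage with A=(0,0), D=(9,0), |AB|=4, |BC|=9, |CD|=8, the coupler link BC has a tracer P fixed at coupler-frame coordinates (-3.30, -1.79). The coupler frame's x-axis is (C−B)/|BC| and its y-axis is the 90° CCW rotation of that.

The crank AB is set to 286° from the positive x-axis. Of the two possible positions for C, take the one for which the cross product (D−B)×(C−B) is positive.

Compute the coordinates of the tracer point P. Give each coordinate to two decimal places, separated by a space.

2.26 -7.42

A=(0,0), D=(9.00,0)
B = A + 4.00·(cos286°, sin286°) = (1.1025, -3.8450)
|BD| = 8.7837
circle(B,9.00) ∩ circle(D,8.00): a=5.3596, h=7.2301
  candidates: C₊=(2.7564,5.0017) cross=63.508; C₋=(9.0863,-7.9995) cross=-63.508
  mode + wants cross > 0 → take C=(2.7564,5.0017) (cross=63.508)
ex = (C−B)/|BC| = (0.1838,0.9830); ey = (-0.9830,0.1838)
P = B + -3.30·ex + -1.79·ey = (2.2557,-7.4178)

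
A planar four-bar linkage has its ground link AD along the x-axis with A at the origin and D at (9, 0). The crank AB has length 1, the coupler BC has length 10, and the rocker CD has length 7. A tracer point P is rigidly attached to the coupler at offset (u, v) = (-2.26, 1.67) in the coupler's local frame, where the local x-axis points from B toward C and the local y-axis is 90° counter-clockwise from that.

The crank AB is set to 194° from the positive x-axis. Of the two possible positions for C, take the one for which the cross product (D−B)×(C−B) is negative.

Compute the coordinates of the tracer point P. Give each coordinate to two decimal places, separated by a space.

-1.65 2.49

A=(0,0), D=(9.00,0)
B = A + 1.00·(cos194°, sin194°) = (-0.9703, -0.2419)
|BD| = 9.9732
circle(B,10.00) ∩ circle(D,7.00): a=7.5435, h=6.5648
  candidates: C₊=(6.4117,6.5039) cross=65.472; C₋=(6.7302,-6.6218) cross=-65.472
  mode - wants cross < 0 → take C=(6.7302,-6.6218) (cross=-65.472)
ex = (C−B)/|BC| = (0.7700,-0.6380); ey = (0.6380,0.7700)
P = B + -2.26·ex + 1.67·ey = (-1.6452,2.4859)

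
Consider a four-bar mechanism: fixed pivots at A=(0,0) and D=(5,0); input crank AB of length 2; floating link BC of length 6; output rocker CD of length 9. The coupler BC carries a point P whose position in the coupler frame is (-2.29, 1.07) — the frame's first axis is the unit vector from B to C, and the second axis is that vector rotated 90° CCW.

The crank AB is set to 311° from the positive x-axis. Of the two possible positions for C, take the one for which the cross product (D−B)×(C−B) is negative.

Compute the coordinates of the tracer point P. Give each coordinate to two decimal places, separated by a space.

A=(0,0), D=(5.00,0)
B = A + 2.00·(cos311°, sin311°) = (1.3121, -1.5094)
|BD| = 3.9848
circle(B,6.00) ∩ circle(D,9.00): a=-3.6540, h=4.7590
  candidates: C₊=(-3.8723,1.5109) cross=18.964; C₋=(-0.2669,-7.2979) cross=-18.964
  mode - wants cross < 0 → take C=(-0.2669,-7.2979) (cross=-18.964)
ex = (C−B)/|BC| = (-0.2632,-0.9647); ey = (0.9647,-0.2632)
P = B + -2.29·ex + 1.07·ey = (2.9471,0.4183)

2.95 0.42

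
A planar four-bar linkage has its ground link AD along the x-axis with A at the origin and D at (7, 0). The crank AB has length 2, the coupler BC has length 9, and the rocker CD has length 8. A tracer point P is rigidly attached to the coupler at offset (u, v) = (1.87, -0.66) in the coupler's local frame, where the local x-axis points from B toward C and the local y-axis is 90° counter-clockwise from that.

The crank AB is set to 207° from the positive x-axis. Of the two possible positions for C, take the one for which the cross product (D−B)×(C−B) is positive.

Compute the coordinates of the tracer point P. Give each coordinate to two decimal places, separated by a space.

-0.26 0.36

A=(0,0), D=(7.00,0)
B = A + 2.00·(cos207°, sin207°) = (-1.7820, -0.9080)
|BD| = 8.8288
circle(B,9.00) ∩ circle(D,8.00): a=5.3772, h=7.2171
  candidates: C₊=(2.8244,6.8238) cross=63.718; C₋=(4.3089,-7.5338) cross=-63.718
  mode + wants cross > 0 → take C=(2.8244,6.8238) (cross=63.718)
ex = (C−B)/|BC| = (0.5118,0.8591); ey = (-0.8591,0.5118)
P = B + 1.87·ex + -0.66·ey = (-0.2579,0.3607)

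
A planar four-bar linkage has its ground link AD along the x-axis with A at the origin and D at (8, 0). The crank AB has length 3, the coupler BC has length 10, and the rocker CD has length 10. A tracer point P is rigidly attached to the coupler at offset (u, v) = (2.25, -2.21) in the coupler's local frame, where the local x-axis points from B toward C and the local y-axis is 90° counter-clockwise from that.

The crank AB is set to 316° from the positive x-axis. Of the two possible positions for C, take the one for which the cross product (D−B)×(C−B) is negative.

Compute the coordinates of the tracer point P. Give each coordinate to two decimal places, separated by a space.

A=(0,0), D=(8.00,0)
B = A + 3.00·(cos316°, sin316°) = (2.1580, -2.0840)
|BD| = 6.2026
circle(B,10.00) ∩ circle(D,10.00): a=3.1013, h=9.5069
  candidates: C₊=(1.8848,7.9123) cross=58.967; C₋=(8.2732,-9.9963) cross=-58.967
  mode - wants cross < 0 → take C=(8.2732,-9.9963) (cross=-58.967)
ex = (C−B)/|BC| = (0.6115,-0.7912); ey = (0.7912,0.6115)
P = B + 2.25·ex + -2.21·ey = (1.7853,-5.2157)

1.79 -5.22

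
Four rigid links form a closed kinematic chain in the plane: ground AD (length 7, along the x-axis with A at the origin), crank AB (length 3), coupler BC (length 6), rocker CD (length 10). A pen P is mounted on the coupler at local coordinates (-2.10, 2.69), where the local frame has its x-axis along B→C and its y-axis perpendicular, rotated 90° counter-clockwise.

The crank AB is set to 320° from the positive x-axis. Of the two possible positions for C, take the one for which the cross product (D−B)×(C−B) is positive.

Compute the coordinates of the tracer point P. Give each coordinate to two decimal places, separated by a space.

2.83 -5.30

A=(0,0), D=(7.00,0)
B = A + 3.00·(cos320°, sin320°) = (2.2981, -1.9284)
|BD| = 5.0819
circle(B,6.00) ∩ circle(D,10.00): a=-3.7558, h=4.6791
  candidates: C₊=(-2.9523,0.9756) cross=23.779; C₋=(0.5987,-7.6827) cross=-23.779
  mode + wants cross > 0 → take C=(-2.9523,0.9756) (cross=23.779)
ex = (C−B)/|BC| = (-0.8751,0.4840); ey = (-0.4840,-0.8751)
P = B + -2.10·ex + 2.69·ey = (2.8338,-5.2987)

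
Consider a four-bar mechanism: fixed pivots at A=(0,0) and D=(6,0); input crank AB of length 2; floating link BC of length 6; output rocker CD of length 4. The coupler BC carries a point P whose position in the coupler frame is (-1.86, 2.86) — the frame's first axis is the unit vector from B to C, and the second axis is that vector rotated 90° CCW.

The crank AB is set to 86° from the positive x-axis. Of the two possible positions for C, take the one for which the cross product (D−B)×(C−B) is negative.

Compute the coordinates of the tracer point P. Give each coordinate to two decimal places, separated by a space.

A=(0,0), D=(6.00,0)
B = A + 2.00·(cos86°, sin86°) = (0.1395, 1.9951)
|BD| = 6.1908
circle(B,6.00) ∩ circle(D,4.00): a=4.7107, h=3.7161
  candidates: C₊=(5.7965,3.9948) cross=23.006; C₋=(3.4013,-3.0408) cross=-23.006
  mode - wants cross < 0 → take C=(3.4013,-3.0408) (cross=-23.006)
ex = (C−B)/|BC| = (0.5436,-0.8393); ey = (0.8393,0.5436)
P = B + -1.86·ex + 2.86·ey = (1.5288,5.1111)

1.53 5.11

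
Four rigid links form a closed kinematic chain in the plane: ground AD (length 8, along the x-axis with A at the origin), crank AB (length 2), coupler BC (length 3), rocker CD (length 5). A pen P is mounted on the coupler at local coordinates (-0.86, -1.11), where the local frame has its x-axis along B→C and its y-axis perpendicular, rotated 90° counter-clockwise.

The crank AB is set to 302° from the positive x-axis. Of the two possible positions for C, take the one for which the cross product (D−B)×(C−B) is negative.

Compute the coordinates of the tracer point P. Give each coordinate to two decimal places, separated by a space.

-0.15 -2.42

A=(0,0), D=(8.00,0)
B = A + 2.00·(cos302°, sin302°) = (1.0598, -1.6961)
|BD| = 7.1444
circle(B,3.00) ∩ circle(D,5.00): a=2.4524, h=1.7279
  candidates: C₊=(3.0320,0.5646) cross=12.345; C₋=(3.8524,-2.7923) cross=-12.345
  mode - wants cross < 0 → take C=(3.8524,-2.7923) (cross=-12.345)
ex = (C−B)/|BC| = (0.9308,-0.3654); ey = (0.3654,0.9308)
P = B + -0.86·ex + -1.11·ey = (-0.1463,-2.4151)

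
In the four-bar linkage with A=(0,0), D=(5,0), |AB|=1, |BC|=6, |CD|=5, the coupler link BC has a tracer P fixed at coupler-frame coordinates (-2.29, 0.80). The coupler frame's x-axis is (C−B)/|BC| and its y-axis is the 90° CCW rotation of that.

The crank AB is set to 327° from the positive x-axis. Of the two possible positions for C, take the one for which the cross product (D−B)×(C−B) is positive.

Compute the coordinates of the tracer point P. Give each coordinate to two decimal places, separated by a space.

-0.92 -2.22

A=(0,0), D=(5.00,0)
B = A + 1.00·(cos327°, sin327°) = (0.8387, -0.5446)
|BD| = 4.1968
circle(B,6.00) ∩ circle(D,5.00): a=3.4089, h=4.9375
  candidates: C₊=(3.5780,4.7935) cross=20.722; C₋=(4.8595,-4.9980) cross=-20.722
  mode + wants cross > 0 → take C=(3.5780,4.7935) (cross=20.722)
ex = (C−B)/|BC| = (0.4566,0.8897); ey = (-0.8897,0.4566)
P = B + -2.29·ex + 0.80·ey = (-0.9186,-2.2168)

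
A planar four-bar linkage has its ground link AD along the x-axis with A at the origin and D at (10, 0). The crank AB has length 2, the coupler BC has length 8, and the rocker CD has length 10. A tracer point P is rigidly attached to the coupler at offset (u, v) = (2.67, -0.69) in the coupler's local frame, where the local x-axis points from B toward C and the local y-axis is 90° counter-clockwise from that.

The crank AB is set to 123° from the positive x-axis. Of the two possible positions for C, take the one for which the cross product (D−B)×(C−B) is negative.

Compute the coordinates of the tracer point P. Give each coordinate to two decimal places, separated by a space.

-0.76 -1.06

A=(0,0), D=(10.00,0)
B = A + 2.00·(cos123°, sin123°) = (-1.0893, 1.6773)
|BD| = 11.2154
circle(B,8.00) ∩ circle(D,10.00): a=4.0028, h=6.9266
  candidates: C₊=(3.9044,7.9274) cross=77.685; C₋=(1.8326,-5.7700) cross=-77.685
  mode - wants cross < 0 → take C=(1.8326,-5.7700) (cross=-77.685)
ex = (C−B)/|BC| = (0.3652,-0.9309); ey = (0.9309,0.3652)
P = B + 2.67·ex + -0.69·ey = (-0.7564,-1.0602)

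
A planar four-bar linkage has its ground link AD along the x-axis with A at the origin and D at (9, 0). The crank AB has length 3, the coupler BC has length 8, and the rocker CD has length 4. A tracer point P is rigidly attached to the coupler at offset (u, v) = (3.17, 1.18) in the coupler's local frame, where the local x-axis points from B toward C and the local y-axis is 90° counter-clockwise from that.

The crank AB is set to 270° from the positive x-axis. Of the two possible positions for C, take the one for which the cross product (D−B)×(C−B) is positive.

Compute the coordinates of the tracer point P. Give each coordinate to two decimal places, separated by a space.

A=(0,0), D=(9.00,0)
B = A + 3.00·(cos270°, sin270°) = (-0.0000, -3.0000)
|BD| = 9.4868
circle(B,8.00) ∩ circle(D,4.00): a=7.2732, h=3.3317
  candidates: C₊=(5.8464,2.4607) cross=31.607; C₋=(7.9536,-3.8607) cross=-31.607
  mode + wants cross > 0 → take C=(5.8464,2.4607) (cross=31.607)
ex = (C−B)/|BC| = (0.7308,0.6826); ey = (-0.6826,0.7308)
P = B + 3.17·ex + 1.18·ey = (1.5112,0.0261)

1.51 0.03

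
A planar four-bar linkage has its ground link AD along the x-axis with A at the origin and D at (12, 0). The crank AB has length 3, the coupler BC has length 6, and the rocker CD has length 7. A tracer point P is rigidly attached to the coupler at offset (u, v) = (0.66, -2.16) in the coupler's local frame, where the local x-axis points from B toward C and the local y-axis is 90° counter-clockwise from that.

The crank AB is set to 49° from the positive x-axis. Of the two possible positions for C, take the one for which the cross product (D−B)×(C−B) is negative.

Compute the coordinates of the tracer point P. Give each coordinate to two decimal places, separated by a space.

A=(0,0), D=(12.00,0)
B = A + 3.00·(cos49°, sin49°) = (1.9682, 2.2641)
|BD| = 10.2842
circle(B,6.00) ∩ circle(D,7.00): a=4.5100, h=3.9572
  candidates: C₊=(7.2388,5.1313) cross=40.697; C₋=(5.4963,-2.5889) cross=-40.697
  mode - wants cross < 0 → take C=(5.4963,-2.5889) (cross=-40.697)
ex = (C−B)/|BC| = (0.5880,-0.8088); ey = (0.8088,0.5880)
P = B + 0.66·ex + -2.16·ey = (0.6092,0.4602)

0.61 0.46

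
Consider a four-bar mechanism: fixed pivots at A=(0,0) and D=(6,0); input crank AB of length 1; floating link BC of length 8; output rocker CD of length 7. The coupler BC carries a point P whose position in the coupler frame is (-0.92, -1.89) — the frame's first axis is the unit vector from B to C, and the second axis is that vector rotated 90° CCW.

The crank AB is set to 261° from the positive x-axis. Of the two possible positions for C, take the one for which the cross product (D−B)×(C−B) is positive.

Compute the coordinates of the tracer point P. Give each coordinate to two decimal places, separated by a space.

1.21 -2.59

A=(0,0), D=(6.00,0)
B = A + 1.00·(cos261°, sin261°) = (-0.1564, -0.9877)
|BD| = 6.2352
circle(B,8.00) ∩ circle(D,7.00): a=4.3204, h=6.7330
  candidates: C₊=(3.0429,6.3447) cross=41.982; C₋=(5.1760,-6.9513) cross=-41.982
  mode + wants cross > 0 → take C=(3.0429,6.3447) (cross=41.982)
ex = (C−B)/|BC| = (0.3999,0.9166); ey = (-0.9166,0.3999)
P = B + -0.92·ex + -1.89·ey = (1.2079,-2.5868)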